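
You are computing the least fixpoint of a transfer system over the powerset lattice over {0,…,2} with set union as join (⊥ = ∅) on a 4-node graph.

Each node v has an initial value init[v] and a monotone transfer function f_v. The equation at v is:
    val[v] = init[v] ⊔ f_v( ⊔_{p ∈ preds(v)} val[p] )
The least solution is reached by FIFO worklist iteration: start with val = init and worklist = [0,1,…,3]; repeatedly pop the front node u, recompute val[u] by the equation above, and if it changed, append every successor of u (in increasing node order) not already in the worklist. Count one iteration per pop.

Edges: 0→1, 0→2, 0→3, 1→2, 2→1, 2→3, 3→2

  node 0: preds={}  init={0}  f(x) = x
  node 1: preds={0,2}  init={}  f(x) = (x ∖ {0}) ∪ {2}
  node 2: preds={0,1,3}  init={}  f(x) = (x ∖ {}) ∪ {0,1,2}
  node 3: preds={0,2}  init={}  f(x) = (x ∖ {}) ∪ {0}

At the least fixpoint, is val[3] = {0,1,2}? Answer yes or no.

Worklist (6 pops):
  #1 pop 0: in={} → {0} (no change)
  #2 pop 1: in={0} → {2} (was {}); enqueue []
  #3 pop 2: in={0,2} → {0,1,2} (was {}); enqueue [1]
  #4 pop 3: in={0,1,2} → {0,1,2} (was {}); enqueue [2]
  #5 pop 1: in={0,1,2} → {1,2} (was {2}); enqueue []
  #6 pop 2: in={0,1,2} → {0,1,2} (no change)

Fixpoint:
  val[0] = {0}
  val[1] = {1,2}
  val[2] = {0,1,2}
  val[3] = {0,1,2}

yes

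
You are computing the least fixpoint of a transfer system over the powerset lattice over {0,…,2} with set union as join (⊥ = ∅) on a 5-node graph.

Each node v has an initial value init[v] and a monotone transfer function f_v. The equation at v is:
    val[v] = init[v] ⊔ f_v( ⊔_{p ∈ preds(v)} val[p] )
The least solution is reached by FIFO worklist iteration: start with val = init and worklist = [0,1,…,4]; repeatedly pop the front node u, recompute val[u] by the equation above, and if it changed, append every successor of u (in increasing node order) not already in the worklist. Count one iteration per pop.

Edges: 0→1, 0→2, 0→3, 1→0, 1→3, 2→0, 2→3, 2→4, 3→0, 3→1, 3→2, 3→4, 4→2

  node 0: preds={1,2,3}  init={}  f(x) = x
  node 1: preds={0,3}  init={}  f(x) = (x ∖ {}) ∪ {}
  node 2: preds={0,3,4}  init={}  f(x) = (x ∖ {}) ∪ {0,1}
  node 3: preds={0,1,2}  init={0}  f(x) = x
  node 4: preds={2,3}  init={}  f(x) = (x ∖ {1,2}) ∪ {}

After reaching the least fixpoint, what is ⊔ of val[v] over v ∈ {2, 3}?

{0,1}

Iteration log — 10 steps:
  step 1. node 0  ⊔preds={0}  new={0}  old={}  +wl: 
  step 2. node 1  ⊔preds={0}  new={0}  old={}  +wl: 0
  step 3. node 2  ⊔preds={0}  new={0,1}  old={}  +wl: 
  step 4. node 3  ⊔preds={0,1}  new={0,1}  old={0}  +wl: 1,2
  step 5. node 4  ⊔preds={0,1}  new={0}  old={}  +wl: 
  step 6. node 0  ⊔preds={0,1}  new={0,1}  old={0}  +wl: 3
  step 7. node 1  ⊔preds={0,1}  new={0,1}  old={0}  +wl: 0
  step 8. node 2  ⊔preds={0,1}  new={0,1}  stable
  step 9. node 3  ⊔preds={0,1}  new={0,1}  stable
  step 10. node 0  ⊔preds={0,1}  new={0,1}  stable

Least fixpoint reached:
  node 0: {0,1}
  node 1: {0,1}
  node 2: {0,1}
  node 3: {0,1}
  node 4: {0}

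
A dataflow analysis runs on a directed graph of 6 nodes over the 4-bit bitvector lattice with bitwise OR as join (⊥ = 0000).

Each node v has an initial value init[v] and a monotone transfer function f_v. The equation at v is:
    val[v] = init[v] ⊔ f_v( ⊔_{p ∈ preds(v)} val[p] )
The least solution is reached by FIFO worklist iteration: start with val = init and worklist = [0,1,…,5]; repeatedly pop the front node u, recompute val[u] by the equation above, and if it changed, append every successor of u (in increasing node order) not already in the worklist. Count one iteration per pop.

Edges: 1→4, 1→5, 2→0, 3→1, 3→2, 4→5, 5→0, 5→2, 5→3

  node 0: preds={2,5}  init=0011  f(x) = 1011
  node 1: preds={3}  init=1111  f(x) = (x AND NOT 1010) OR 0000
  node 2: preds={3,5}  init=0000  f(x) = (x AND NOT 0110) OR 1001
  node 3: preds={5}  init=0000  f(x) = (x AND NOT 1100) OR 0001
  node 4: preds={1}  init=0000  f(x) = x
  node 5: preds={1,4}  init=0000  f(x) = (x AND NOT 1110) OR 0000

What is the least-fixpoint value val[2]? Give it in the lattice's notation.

1001

Iteration log — 10 steps:
  step 1. node 0  ⊔preds=0000  new=1011  old=0011  +wl: 
  step 2. node 1  ⊔preds=0000  new=1111  stable
  step 3. node 2  ⊔preds=0000  new=1001  old=0000  +wl: 0
  step 4. node 3  ⊔preds=0000  new=0001  old=0000  +wl: 1,2
  step 5. node 4  ⊔preds=1111  new=1111  old=0000  +wl: 
  step 6. node 5  ⊔preds=1111  new=0001  old=0000  +wl: 3
  step 7. node 0  ⊔preds=1001  new=1011  stable
  step 8. node 1  ⊔preds=0001  new=1111  stable
  step 9. node 2  ⊔preds=0001  new=1001  stable
  step 10. node 3  ⊔preds=0001  new=0001  stable

Least fixpoint reached:
  node 0: 1011
  node 1: 1111
  node 2: 1001
  node 3: 0001
  node 4: 1111
  node 5: 0001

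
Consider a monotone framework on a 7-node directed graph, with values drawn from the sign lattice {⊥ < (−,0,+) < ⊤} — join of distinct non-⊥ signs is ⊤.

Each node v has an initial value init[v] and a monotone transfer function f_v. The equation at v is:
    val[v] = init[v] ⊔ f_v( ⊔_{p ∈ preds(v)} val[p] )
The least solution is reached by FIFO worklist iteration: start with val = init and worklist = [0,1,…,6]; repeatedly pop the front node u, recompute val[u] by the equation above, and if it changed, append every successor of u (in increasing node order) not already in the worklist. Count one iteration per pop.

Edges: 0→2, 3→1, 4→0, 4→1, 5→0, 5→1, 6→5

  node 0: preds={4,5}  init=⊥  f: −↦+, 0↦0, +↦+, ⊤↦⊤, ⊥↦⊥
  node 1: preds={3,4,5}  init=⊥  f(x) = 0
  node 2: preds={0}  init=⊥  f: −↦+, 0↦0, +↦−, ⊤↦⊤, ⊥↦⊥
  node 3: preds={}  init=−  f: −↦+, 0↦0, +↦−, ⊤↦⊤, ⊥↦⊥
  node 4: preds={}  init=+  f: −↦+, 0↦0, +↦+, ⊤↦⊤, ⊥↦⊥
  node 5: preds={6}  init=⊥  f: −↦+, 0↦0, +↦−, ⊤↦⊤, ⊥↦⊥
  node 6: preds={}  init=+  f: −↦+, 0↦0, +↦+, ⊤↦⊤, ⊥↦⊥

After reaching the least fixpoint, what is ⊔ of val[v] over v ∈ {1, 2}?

Iteration log — 10 steps:
  step 1. node 0  ⊔preds=+  new=+  old=⊥  +wl: 
  step 2. node 1  ⊔preds=⊤  new=0  old=⊥  +wl: 
  step 3. node 2  ⊔preds=+  new=−  old=⊥  +wl: 
  step 4. node 3  ⊔preds=⊥  new=−  stable
  step 5. node 4  ⊔preds=⊥  new=+  stable
  step 6. node 5  ⊔preds=+  new=−  old=⊥  +wl: 0,1
  step 7. node 6  ⊔preds=⊥  new=+  stable
  step 8. node 0  ⊔preds=⊤  new=⊤  old=+  +wl: 2
  step 9. node 1  ⊔preds=⊤  new=0  stable
  step 10. node 2  ⊔preds=⊤  new=⊤  old=−  +wl: 

Least fixpoint reached:
  node 0: ⊤
  node 1: 0
  node 2: ⊤
  node 3: −
  node 4: +
  node 5: −
  node 6: +

⊤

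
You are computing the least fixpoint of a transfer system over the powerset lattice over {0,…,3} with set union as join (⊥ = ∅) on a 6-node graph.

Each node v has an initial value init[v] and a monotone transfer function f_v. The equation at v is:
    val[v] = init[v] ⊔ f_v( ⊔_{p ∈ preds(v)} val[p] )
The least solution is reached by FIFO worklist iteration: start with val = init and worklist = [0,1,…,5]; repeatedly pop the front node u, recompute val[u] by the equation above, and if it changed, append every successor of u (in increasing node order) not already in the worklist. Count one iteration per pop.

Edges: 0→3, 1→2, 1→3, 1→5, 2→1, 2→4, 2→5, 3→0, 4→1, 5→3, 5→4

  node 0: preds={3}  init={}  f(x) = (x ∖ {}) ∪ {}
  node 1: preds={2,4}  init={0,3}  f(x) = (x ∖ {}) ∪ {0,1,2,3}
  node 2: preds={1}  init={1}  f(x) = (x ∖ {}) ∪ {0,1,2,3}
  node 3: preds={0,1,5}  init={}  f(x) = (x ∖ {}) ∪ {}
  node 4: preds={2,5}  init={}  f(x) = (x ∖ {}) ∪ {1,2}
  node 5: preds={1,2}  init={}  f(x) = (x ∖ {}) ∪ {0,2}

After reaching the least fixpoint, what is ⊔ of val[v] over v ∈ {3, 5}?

{0,1,2,3}

Worklist (10 pops):
  #1 pop 0: in={} → {} (no change)
  #2 pop 1: in={1} → {0,1,2,3} (was {0,3}); enqueue []
  #3 pop 2: in={0,1,2,3} → {0,1,2,3} (was {1}); enqueue [1]
  #4 pop 3: in={0,1,2,3} → {0,1,2,3} (was {}); enqueue [0]
  #5 pop 4: in={0,1,2,3} → {0,1,2,3} (was {}); enqueue []
  #6 pop 5: in={0,1,2,3} → {0,1,2,3} (was {}); enqueue [3,4]
  #7 pop 1: in={0,1,2,3} → {0,1,2,3} (no change)
  #8 pop 0: in={0,1,2,3} → {0,1,2,3} (was {}); enqueue []
  #9 pop 3: in={0,1,2,3} → {0,1,2,3} (no change)
  #10 pop 4: in={0,1,2,3} → {0,1,2,3} (no change)

Fixpoint:
  val[0] = {0,1,2,3}
  val[1] = {0,1,2,3}
  val[2] = {0,1,2,3}
  val[3] = {0,1,2,3}
  val[4] = {0,1,2,3}
  val[5] = {0,1,2,3}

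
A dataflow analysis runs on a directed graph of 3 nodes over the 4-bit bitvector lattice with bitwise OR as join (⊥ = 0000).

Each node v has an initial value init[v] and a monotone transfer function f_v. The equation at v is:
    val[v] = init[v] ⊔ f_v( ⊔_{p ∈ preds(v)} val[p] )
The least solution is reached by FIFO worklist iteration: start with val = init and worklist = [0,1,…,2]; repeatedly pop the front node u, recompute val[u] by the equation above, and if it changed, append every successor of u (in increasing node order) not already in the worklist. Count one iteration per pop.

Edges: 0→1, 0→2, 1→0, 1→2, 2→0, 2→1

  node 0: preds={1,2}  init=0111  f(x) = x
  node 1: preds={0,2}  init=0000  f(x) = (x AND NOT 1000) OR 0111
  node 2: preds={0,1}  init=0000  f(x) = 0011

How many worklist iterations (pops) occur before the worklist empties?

5

Trace (5 dequeues):
  [1] u=0 | in 0000 | out 0111 | ==
  [2] u=1 | in 0111 | out 0111 | prev 0000 | push {0}
  [3] u=2 | in 0111 | out 0011 | prev 0000 | push {1}
  [4] u=0 | in 0111 | out 0111 | ==
  [5] u=1 | in 0111 | out 0111 | ==

Converged values:
  [0] 0111
  [1] 0111
  [2] 0011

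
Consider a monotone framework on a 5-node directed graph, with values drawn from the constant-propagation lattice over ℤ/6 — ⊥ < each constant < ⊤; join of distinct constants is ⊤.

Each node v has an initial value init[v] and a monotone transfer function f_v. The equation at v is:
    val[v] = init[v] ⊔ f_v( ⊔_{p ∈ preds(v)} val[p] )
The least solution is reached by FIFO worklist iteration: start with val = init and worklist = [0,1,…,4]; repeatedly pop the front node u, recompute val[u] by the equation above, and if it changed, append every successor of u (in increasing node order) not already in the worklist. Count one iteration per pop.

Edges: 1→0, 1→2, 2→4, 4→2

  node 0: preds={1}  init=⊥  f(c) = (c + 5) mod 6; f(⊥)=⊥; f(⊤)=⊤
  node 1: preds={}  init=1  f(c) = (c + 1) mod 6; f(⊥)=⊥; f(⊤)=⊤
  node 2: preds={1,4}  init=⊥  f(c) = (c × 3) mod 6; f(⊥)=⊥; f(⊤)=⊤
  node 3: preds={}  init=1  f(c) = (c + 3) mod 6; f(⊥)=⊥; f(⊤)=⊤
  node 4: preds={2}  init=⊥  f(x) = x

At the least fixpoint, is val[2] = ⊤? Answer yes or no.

yes

Iteration log — 8 steps:
  step 1. node 0  ⊔preds=1  new=0  old=⊥  +wl: 
  step 2. node 1  ⊔preds=⊥  new=1  stable
  step 3. node 2  ⊔preds=1  new=3  old=⊥  +wl: 
  step 4. node 3  ⊔preds=⊥  new=1  stable
  step 5. node 4  ⊔preds=3  new=3  old=⊥  +wl: 2
  step 6. node 2  ⊔preds=⊤  new=⊤  old=3  +wl: 4
  step 7. node 4  ⊔preds=⊤  new=⊤  old=3  +wl: 2
  step 8. node 2  ⊔preds=⊤  new=⊤  stable

Least fixpoint reached:
  node 0: 0
  node 1: 1
  node 2: ⊤
  node 3: 1
  node 4: ⊤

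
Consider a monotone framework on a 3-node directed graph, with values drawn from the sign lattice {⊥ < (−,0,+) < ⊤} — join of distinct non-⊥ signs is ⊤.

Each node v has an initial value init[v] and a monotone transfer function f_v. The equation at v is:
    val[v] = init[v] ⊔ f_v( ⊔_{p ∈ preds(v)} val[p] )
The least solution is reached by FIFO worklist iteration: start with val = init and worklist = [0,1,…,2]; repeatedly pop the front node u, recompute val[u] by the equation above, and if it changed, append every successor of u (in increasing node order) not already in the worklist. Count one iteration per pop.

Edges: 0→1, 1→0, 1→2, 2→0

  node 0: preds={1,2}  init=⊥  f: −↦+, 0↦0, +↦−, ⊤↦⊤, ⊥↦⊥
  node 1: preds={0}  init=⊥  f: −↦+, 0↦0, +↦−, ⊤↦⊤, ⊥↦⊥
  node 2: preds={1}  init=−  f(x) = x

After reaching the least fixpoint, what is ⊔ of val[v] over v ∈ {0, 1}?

⊤

Iteration log — 4 steps:
  step 1. node 0  ⊔preds=−  new=+  old=⊥  +wl: 
  step 2. node 1  ⊔preds=+  new=−  old=⊥  +wl: 0
  step 3. node 2  ⊔preds=−  new=−  stable
  step 4. node 0  ⊔preds=−  new=+  stable

Least fixpoint reached:
  node 0: +
  node 1: −
  node 2: −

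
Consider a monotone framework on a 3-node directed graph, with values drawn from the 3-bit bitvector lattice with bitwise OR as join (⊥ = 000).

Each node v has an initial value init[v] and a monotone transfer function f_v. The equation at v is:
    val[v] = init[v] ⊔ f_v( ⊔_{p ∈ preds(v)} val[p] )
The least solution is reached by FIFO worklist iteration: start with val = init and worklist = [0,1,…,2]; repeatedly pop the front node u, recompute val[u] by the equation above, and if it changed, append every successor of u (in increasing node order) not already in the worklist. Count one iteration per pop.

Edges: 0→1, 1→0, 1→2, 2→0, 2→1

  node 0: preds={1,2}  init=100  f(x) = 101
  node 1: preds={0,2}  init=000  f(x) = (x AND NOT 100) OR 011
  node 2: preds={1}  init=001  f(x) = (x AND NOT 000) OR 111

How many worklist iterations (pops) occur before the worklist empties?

Trace (5 dequeues):
  [1] u=0 | in 001 | out 101 | prev 100 | push {}
  [2] u=1 | in 101 | out 011 | prev 000 | push {0}
  [3] u=2 | in 011 | out 111 | prev 001 | push {1}
  [4] u=0 | in 111 | out 101 | ==
  [5] u=1 | in 111 | out 011 | ==

Converged values:
  [0] 101
  [1] 011
  [2] 111

5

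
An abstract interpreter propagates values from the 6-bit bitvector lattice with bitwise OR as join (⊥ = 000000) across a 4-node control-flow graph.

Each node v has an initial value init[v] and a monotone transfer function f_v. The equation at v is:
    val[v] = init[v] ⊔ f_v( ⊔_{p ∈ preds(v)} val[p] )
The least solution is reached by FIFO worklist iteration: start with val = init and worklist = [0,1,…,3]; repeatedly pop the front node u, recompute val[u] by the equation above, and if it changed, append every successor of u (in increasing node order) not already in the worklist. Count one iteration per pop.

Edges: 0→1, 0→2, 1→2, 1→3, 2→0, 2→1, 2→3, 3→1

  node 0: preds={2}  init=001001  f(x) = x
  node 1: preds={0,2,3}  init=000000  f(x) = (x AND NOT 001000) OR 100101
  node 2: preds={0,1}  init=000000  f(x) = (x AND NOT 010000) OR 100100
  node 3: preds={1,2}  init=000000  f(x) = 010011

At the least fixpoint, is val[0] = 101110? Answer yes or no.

no

Trace (11 dequeues):
  [1] u=0 | in 000000 | out 001001 | ==
  [2] u=1 | in 001001 | out 100101 | prev 000000 | push {}
  [3] u=2 | in 101101 | out 101101 | prev 000000 | push {0,1}
  [4] u=3 | in 101101 | out 010011 | prev 000000 | push {}
  [5] u=0 | in 101101 | out 101101 | prev 001001 | push {2}
  [6] u=1 | in 111111 | out 110111 | prev 100101 | push {3}
  [7] u=2 | in 111111 | out 101111 | prev 101101 | push {0,1}
  [8] u=3 | in 111111 | out 010011 | ==
  [9] u=0 | in 101111 | out 101111 | prev 101101 | push {2}
  [10] u=1 | in 111111 | out 110111 | ==
  [11] u=2 | in 111111 | out 101111 | ==

Converged values:
  [0] 101111
  [1] 110111
  [2] 101111
  [3] 010011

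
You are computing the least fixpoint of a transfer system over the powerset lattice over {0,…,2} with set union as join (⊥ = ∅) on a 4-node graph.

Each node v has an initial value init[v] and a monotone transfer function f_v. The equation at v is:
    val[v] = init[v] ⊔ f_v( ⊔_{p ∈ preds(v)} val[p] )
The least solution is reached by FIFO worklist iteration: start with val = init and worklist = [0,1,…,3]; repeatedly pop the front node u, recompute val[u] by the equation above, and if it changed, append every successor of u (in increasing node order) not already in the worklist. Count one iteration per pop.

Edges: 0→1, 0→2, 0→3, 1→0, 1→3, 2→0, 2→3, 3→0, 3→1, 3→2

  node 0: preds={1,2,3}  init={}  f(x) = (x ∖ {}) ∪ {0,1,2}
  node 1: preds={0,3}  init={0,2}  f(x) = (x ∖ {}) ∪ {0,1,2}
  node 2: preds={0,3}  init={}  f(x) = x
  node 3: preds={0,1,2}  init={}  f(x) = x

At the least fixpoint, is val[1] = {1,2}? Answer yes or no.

Trace (7 dequeues):
  [1] u=0 | in {0,2} | out {0,1,2} | prev {} | push {}
  [2] u=1 | in {0,1,2} | out {0,1,2} | prev {0,2} | push {0}
  [3] u=2 | in {0,1,2} | out {0,1,2} | prev {} | push {}
  [4] u=3 | in {0,1,2} | out {0,1,2} | prev {} | push {1,2}
  [5] u=0 | in {0,1,2} | out {0,1,2} | ==
  [6] u=1 | in {0,1,2} | out {0,1,2} | ==
  [7] u=2 | in {0,1,2} | out {0,1,2} | ==

Converged values:
  [0] {0,1,2}
  [1] {0,1,2}
  [2] {0,1,2}
  [3] {0,1,2}

no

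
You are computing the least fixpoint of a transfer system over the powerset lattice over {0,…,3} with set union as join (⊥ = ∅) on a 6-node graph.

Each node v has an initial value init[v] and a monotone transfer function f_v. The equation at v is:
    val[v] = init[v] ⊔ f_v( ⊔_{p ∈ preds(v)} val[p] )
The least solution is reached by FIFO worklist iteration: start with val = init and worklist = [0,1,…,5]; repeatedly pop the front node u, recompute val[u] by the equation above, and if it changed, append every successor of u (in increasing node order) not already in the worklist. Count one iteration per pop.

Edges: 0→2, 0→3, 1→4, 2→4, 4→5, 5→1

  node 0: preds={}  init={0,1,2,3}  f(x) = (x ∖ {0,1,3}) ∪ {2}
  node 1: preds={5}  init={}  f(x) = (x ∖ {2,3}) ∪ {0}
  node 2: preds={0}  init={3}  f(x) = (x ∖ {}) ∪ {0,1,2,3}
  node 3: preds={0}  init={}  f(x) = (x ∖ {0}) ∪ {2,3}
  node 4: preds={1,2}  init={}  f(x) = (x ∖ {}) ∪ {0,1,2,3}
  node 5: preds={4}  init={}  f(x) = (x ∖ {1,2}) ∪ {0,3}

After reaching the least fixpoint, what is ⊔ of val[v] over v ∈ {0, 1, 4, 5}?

{0,1,2,3}

Trace (7 dequeues):
  [1] u=0 | in {} | out {0,1,2,3} | ==
  [2] u=1 | in {} | out {0} | prev {} | push {}
  [3] u=2 | in {0,1,2,3} | out {0,1,2,3} | prev {3} | push {}
  [4] u=3 | in {0,1,2,3} | out {1,2,3} | prev {} | push {}
  [5] u=4 | in {0,1,2,3} | out {0,1,2,3} | prev {} | push {}
  [6] u=5 | in {0,1,2,3} | out {0,3} | prev {} | push {1}
  [7] u=1 | in {0,3} | out {0} | ==

Converged values:
  [0] {0,1,2,3}
  [1] {0}
  [2] {0,1,2,3}
  [3] {1,2,3}
  [4] {0,1,2,3}
  [5] {0,3}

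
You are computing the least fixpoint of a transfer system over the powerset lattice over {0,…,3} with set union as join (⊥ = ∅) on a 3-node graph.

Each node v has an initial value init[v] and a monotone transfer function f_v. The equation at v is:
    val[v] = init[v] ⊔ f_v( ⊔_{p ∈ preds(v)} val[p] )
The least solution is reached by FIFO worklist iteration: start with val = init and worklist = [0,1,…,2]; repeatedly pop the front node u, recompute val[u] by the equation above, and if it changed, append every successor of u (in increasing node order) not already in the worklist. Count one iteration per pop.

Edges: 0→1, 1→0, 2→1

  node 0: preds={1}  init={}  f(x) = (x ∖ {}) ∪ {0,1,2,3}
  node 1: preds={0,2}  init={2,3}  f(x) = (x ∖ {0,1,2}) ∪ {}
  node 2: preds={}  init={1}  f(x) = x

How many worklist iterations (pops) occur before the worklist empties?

3

Trace (3 dequeues):
  [1] u=0 | in {2,3} | out {0,1,2,3} | prev {} | push {}
  [2] u=1 | in {0,1,2,3} | out {2,3} | ==
  [3] u=2 | in {} | out {1} | ==

Converged values:
  [0] {0,1,2,3}
  [1] {2,3}
  [2] {1}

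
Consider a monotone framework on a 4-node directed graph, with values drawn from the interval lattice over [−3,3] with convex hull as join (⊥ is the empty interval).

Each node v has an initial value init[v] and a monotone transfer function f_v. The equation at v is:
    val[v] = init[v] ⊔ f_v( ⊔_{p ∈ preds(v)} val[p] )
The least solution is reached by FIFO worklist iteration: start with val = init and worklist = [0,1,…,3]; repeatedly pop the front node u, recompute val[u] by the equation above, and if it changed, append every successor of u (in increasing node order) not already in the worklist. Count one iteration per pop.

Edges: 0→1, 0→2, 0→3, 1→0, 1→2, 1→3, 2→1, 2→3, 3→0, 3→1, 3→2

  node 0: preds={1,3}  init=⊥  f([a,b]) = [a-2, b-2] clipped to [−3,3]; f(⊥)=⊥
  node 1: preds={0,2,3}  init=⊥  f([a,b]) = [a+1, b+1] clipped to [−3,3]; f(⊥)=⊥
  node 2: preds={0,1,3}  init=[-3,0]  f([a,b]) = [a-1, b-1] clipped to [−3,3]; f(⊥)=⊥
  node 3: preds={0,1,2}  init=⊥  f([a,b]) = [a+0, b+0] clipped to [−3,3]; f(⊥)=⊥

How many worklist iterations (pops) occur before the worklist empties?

16

Trace (16 dequeues):
  [1] u=0 | in ⊥ | out ⊥ | ==
  [2] u=1 | in [-3,0] | out [-2,1] | prev ⊥ | push {0}
  [3] u=2 | in [-2,1] | out [-3,0] | ==
  [4] u=3 | in [-3,1] | out [-3,1] | prev ⊥ | push {1,2}
  [5] u=0 | in [-3,1] | out [-3,-1] | prev ⊥ | push {3}
  [6] u=1 | in [-3,1] | out [-2,2] | prev [-2,1] | push {0}
  [7] u=2 | in [-3,2] | out [-3,1] | prev [-3,0] | push {1}
  [8] u=3 | in [-3,2] | out [-3,2] | prev [-3,1] | push {2}
  [9] u=0 | in [-3,2] | out [-3,0] | prev [-3,-1] | push {3}
  [10] u=1 | in [-3,2] | out [-2,3] | prev [-2,2] | push {0}
  [11] u=2 | in [-3,3] | out [-3,2] | prev [-3,1] | push {1}
  [12] u=3 | in [-3,3] | out [-3,3] | prev [-3,2] | push {2}
  [13] u=0 | in [-3,3] | out [-3,1] | prev [-3,0] | push {3}
  [14] u=1 | in [-3,3] | out [-2,3] | ==
  [15] u=2 | in [-3,3] | out [-3,2] | ==
  [16] u=3 | in [-3,3] | out [-3,3] | ==

Converged values:
  [0] [-3,1]
  [1] [-2,3]
  [2] [-3,2]
  [3] [-3,3]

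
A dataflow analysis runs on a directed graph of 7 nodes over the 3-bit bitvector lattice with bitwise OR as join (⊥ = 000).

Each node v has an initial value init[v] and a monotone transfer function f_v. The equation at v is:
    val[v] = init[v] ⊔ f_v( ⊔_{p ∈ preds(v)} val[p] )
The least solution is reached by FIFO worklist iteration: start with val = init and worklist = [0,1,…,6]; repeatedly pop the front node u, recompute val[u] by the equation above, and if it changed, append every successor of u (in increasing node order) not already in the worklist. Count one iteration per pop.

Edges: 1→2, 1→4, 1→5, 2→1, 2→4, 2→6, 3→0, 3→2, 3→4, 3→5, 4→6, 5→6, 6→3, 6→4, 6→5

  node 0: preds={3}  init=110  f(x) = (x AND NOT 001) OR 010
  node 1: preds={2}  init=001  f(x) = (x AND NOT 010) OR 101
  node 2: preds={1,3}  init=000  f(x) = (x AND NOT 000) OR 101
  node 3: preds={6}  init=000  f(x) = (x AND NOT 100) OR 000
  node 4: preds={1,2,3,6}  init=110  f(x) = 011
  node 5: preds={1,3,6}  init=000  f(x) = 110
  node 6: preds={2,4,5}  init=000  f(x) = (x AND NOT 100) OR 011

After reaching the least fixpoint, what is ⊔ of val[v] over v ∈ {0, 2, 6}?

Worklist (16 pops):
  #1 pop 0: in=000 → 110 (no change)
  #2 pop 1: in=000 → 101 (was 001); enqueue []
  #3 pop 2: in=101 → 101 (was 000); enqueue [1]
  #4 pop 3: in=000 → 000 (no change)
  #5 pop 4: in=101 → 111 (was 110); enqueue []
  #6 pop 5: in=101 → 110 (was 000); enqueue []
  #7 pop 6: in=111 → 011 (was 000); enqueue [3,4,5]
  #8 pop 1: in=101 → 101 (no change)
  #9 pop 3: in=011 → 011 (was 000); enqueue [0,2]
  #10 pop 4: in=111 → 111 (no change)
  #11 pop 5: in=111 → 110 (no change)
  #12 pop 0: in=011 → 110 (no change)
  #13 pop 2: in=111 → 111 (was 101); enqueue [1,4,6]
  #14 pop 1: in=111 → 101 (no change)
  #15 pop 4: in=111 → 111 (no change)
  #16 pop 6: in=111 → 011 (no change)

Fixpoint:
  val[0] = 110
  val[1] = 101
  val[2] = 111
  val[3] = 011
  val[4] = 111
  val[5] = 110
  val[6] = 011

111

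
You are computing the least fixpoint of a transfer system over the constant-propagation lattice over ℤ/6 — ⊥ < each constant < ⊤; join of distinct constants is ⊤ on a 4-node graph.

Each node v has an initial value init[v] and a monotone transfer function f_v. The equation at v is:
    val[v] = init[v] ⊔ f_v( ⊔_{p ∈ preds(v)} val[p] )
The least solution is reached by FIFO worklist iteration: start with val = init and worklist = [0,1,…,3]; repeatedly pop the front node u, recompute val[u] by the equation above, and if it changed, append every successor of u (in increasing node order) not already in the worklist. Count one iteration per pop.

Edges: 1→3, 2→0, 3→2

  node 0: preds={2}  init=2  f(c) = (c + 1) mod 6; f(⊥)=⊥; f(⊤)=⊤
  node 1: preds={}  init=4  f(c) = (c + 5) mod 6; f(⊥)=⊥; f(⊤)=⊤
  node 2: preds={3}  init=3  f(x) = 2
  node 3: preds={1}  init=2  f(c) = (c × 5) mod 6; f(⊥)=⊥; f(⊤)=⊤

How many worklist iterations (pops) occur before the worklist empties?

Trace (5 dequeues):
  [1] u=0 | in 3 | out ⊤ | prev 2 | push {}
  [2] u=1 | in ⊥ | out 4 | ==
  [3] u=2 | in 2 | out ⊤ | prev 3 | push {0}
  [4] u=3 | in 4 | out 2 | ==
  [5] u=0 | in ⊤ | out ⊤ | ==

Converged values:
  [0] ⊤
  [1] 4
  [2] ⊤
  [3] 2

5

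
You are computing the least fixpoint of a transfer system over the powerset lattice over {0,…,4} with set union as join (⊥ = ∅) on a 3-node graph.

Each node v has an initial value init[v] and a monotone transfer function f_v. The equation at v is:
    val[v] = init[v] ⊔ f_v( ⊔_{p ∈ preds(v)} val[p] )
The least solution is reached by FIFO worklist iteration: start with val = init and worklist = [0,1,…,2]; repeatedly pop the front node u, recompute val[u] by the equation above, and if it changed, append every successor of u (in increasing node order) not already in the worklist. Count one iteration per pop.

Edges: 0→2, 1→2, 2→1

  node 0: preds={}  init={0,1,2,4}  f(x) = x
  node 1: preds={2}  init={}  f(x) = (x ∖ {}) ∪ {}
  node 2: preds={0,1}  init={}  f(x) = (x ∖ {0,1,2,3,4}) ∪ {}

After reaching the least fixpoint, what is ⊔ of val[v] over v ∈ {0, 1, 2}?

Worklist (3 pops):
  #1 pop 0: in={} → {0,1,2,4} (no change)
  #2 pop 1: in={} → {} (no change)
  #3 pop 2: in={0,1,2,4} → {} (no change)

Fixpoint:
  val[0] = {0,1,2,4}
  val[1] = {}
  val[2] = {}

{0,1,2,4}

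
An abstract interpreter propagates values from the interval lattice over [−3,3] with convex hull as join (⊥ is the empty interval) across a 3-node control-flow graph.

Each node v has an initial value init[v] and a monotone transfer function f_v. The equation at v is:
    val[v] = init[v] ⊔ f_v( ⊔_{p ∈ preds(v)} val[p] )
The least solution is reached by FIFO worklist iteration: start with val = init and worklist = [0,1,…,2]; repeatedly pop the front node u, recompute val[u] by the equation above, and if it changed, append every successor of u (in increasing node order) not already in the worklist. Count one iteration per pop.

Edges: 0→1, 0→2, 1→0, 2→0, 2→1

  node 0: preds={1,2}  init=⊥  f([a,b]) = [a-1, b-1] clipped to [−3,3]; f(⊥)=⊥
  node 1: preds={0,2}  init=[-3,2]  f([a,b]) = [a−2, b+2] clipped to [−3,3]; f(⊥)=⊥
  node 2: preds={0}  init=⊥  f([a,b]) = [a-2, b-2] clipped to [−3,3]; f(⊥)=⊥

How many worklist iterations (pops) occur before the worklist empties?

8

Worklist (8 pops):
  #1 pop 0: in=[-3,2] → [-3,1] (was ⊥); enqueue []
  #2 pop 1: in=[-3,1] → [-3,3] (was [-3,2]); enqueue [0]
  #3 pop 2: in=[-3,1] → [-3,-1] (was ⊥); enqueue [1]
  #4 pop 0: in=[-3,3] → [-3,2] (was [-3,1]); enqueue [2]
  #5 pop 1: in=[-3,2] → [-3,3] (no change)
  #6 pop 2: in=[-3,2] → [-3,0] (was [-3,-1]); enqueue [0,1]
  #7 pop 0: in=[-3,3] → [-3,2] (no change)
  #8 pop 1: in=[-3,2] → [-3,3] (no change)

Fixpoint:
  val[0] = [-3,2]
  val[1] = [-3,3]
  val[2] = [-3,0]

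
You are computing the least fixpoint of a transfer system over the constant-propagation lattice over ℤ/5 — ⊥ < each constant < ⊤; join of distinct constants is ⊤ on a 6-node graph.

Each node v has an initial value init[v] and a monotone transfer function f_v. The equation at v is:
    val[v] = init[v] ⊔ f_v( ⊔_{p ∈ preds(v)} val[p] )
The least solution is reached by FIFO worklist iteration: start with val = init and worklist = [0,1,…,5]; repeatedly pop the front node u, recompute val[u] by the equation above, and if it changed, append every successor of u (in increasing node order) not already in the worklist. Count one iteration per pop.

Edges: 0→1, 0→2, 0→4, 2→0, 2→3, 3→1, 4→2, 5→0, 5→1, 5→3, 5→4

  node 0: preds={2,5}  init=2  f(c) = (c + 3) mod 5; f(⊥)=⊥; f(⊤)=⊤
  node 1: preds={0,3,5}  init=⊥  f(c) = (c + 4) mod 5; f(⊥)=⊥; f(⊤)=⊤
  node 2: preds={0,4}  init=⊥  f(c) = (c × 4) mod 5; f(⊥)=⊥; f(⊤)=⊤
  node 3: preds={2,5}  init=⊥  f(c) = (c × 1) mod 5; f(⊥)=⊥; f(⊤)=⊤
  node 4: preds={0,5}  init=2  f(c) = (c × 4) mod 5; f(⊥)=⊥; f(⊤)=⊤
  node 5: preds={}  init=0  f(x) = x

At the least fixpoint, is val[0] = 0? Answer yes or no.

Iteration log — 9 steps:
  step 1. node 0  ⊔preds=0  new=⊤  old=2  +wl: 
  step 2. node 1  ⊔preds=⊤  new=⊤  old=⊥  +wl: 
  step 3. node 2  ⊔preds=⊤  new=⊤  old=⊥  +wl: 0
  step 4. node 3  ⊔preds=⊤  new=⊤  old=⊥  +wl: 1
  step 5. node 4  ⊔preds=⊤  new=⊤  old=2  +wl: 2
  step 6. node 5  ⊔preds=⊥  new=0  stable
  step 7. node 0  ⊔preds=⊤  new=⊤  stable
  step 8. node 1  ⊔preds=⊤  new=⊤  stable
  step 9. node 2  ⊔preds=⊤  new=⊤  stable

Least fixpoint reached:
  node 0: ⊤
  node 1: ⊤
  node 2: ⊤
  node 3: ⊤
  node 4: ⊤
  node 5: 0

no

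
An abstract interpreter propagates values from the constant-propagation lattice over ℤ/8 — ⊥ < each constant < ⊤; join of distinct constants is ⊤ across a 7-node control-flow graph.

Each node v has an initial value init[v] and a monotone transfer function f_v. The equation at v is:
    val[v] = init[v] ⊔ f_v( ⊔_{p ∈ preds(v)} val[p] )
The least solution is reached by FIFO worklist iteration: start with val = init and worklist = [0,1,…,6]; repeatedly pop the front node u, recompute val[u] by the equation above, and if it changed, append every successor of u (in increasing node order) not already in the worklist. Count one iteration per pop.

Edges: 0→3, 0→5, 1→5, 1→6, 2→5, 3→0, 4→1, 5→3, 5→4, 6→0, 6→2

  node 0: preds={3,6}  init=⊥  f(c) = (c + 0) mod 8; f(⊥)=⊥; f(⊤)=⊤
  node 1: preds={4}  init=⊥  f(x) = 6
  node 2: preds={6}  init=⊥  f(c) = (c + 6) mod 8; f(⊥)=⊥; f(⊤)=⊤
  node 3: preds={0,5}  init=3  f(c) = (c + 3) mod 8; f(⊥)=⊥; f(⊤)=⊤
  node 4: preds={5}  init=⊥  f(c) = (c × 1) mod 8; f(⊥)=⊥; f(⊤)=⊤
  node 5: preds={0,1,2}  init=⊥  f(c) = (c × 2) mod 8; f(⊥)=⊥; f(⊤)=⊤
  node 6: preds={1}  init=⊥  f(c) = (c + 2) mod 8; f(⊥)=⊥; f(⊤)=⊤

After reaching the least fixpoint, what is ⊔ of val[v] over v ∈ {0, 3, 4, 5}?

Trace (13 dequeues):
  [1] u=0 | in 3 | out 3 | prev ⊥ | push {}
  [2] u=1 | in ⊥ | out 6 | prev ⊥ | push {}
  [3] u=2 | in ⊥ | out ⊥ | ==
  [4] u=3 | in 3 | out ⊤ | prev 3 | push {0}
  [5] u=4 | in ⊥ | out ⊥ | ==
  [6] u=5 | in ⊤ | out ⊤ | prev ⊥ | push {3,4}
  [7] u=6 | in 6 | out 0 | prev ⊥ | push {2}
  [8] u=0 | in ⊤ | out ⊤ | prev 3 | push {5}
  [9] u=3 | in ⊤ | out ⊤ | ==
  [10] u=4 | in ⊤ | out ⊤ | prev ⊥ | push {1}
  [11] u=2 | in 0 | out 6 | prev ⊥ | push {}
  [12] u=5 | in ⊤ | out ⊤ | ==
  [13] u=1 | in ⊤ | out 6 | ==

Converged values:
  [0] ⊤
  [1] 6
  [2] 6
  [3] ⊤
  [4] ⊤
  [5] ⊤
  [6] 0

⊤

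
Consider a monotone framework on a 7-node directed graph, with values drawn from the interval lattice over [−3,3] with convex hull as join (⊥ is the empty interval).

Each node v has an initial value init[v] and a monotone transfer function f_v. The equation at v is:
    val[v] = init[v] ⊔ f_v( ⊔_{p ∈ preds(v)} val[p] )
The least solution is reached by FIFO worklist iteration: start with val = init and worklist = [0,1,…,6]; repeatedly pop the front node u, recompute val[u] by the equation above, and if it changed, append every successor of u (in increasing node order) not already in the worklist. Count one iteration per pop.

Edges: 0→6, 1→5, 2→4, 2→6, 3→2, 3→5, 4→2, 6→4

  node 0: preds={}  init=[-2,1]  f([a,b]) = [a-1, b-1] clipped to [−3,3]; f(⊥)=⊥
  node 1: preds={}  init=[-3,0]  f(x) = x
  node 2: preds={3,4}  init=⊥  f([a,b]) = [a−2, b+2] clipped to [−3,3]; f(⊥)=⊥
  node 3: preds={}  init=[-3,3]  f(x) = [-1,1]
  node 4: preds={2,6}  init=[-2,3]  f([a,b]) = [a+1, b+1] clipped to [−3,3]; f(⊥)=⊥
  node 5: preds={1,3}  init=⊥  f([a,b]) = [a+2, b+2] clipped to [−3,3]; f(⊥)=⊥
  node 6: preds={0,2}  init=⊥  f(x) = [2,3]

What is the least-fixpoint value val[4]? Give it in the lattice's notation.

Worklist (8 pops):
  #1 pop 0: in=⊥ → [-2,1] (no change)
  #2 pop 1: in=⊥ → [-3,0] (no change)
  #3 pop 2: in=[-3,3] → [-3,3] (was ⊥); enqueue []
  #4 pop 3: in=⊥ → [-3,3] (no change)
  #5 pop 4: in=[-3,3] → [-2,3] (no change)
  #6 pop 5: in=[-3,3] → [-1,3] (was ⊥); enqueue []
  #7 pop 6: in=[-3,3] → [2,3] (was ⊥); enqueue [4]
  #8 pop 4: in=[-3,3] → [-2,3] (no change)

Fixpoint:
  val[0] = [-2,1]
  val[1] = [-3,0]
  val[2] = [-3,3]
  val[3] = [-3,3]
  val[4] = [-2,3]
  val[5] = [-1,3]
  val[6] = [2,3]

[-2,3]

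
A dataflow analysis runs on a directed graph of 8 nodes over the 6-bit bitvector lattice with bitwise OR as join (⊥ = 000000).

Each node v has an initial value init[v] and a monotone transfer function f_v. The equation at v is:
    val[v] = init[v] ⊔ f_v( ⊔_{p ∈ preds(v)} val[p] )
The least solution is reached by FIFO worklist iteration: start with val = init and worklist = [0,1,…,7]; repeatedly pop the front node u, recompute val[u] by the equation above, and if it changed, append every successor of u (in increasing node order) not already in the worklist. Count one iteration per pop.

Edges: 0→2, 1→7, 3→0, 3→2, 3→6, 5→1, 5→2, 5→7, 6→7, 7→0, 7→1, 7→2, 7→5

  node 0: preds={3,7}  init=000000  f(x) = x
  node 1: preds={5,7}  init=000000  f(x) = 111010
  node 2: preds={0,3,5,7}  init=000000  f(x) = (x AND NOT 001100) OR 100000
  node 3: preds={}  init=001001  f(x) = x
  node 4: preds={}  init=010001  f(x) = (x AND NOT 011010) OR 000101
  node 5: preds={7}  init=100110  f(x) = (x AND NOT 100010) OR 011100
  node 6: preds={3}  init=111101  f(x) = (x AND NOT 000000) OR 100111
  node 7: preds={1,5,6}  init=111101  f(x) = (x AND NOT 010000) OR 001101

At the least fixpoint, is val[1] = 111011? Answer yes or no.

Iteration log — 13 steps:
  step 1. node 0  ⊔preds=111101  new=111101  old=000000  +wl: 
  step 2. node 1  ⊔preds=111111  new=111010  old=000000  +wl: 
  step 3. node 2  ⊔preds=111111  new=110011  old=000000  +wl: 
  step 4. node 3  ⊔preds=000000  new=001001  stable
  step 5. node 4  ⊔preds=000000  new=010101  old=010001  +wl: 
  step 6. node 5  ⊔preds=111101  new=111111  old=100110  +wl: 1,2
  step 7. node 6  ⊔preds=001001  new=111111  old=111101  +wl: 
  step 8. node 7  ⊔preds=111111  new=111111  old=111101  +wl: 0,5
  step 9. node 1  ⊔preds=111111  new=111010  stable
  step 10. node 2  ⊔preds=111111  new=110011  stable
  step 11. node 0  ⊔preds=111111  new=111111  old=111101  +wl: 2
  step 12. node 5  ⊔preds=111111  new=111111  stable
  step 13. node 2  ⊔preds=111111  new=110011  stable

Least fixpoint reached:
  node 0: 111111
  node 1: 111010
  node 2: 110011
  node 3: 001001
  node 4: 010101
  node 5: 111111
  node 6: 111111
  node 7: 111111

no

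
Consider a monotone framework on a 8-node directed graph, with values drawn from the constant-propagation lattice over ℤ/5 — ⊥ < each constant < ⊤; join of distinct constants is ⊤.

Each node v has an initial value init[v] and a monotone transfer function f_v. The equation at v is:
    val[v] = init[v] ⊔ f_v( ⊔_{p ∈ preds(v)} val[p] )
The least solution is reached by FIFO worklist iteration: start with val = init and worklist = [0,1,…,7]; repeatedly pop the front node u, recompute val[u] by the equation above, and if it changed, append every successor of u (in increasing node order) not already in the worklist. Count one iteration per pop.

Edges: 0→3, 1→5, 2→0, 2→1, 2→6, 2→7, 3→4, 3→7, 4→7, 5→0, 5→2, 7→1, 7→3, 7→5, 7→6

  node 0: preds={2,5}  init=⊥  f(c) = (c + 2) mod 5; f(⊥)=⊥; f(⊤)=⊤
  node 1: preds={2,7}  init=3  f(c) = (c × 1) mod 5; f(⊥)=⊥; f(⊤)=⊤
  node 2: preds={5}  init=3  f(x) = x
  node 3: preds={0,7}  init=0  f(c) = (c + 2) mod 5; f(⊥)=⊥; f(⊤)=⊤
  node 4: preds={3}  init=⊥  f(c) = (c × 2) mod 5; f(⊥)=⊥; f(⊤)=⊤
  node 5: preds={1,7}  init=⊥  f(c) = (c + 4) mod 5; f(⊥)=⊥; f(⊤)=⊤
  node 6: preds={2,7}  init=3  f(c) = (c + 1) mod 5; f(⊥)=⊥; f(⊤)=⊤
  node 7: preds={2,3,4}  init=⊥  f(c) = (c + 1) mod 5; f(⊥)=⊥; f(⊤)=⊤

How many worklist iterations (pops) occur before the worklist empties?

Trace (17 dequeues):
  [1] u=0 | in 3 | out 0 | prev ⊥ | push {}
  [2] u=1 | in 3 | out 3 | ==
  [3] u=2 | in ⊥ | out 3 | ==
  [4] u=3 | in 0 | out ⊤ | prev 0 | push {}
  [5] u=4 | in ⊤ | out ⊤ | prev ⊥ | push {}
  [6] u=5 | in 3 | out 2 | prev ⊥ | push {0,2}
  [7] u=6 | in 3 | out ⊤ | prev 3 | push {}
  [8] u=7 | in ⊤ | out ⊤ | prev ⊥ | push {1,3,5,6}
  [9] u=0 | in ⊤ | out ⊤ | prev 0 | push {}
  [10] u=2 | in 2 | out ⊤ | prev 3 | push {0,7}
  [11] u=1 | in ⊤ | out ⊤ | prev 3 | push {}
  [12] u=3 | in ⊤ | out ⊤ | ==
  [13] u=5 | in ⊤ | out ⊤ | prev 2 | push {2}
  [14] u=6 | in ⊤ | out ⊤ | ==
  [15] u=0 | in ⊤ | out ⊤ | ==
  [16] u=7 | in ⊤ | out ⊤ | ==
  [17] u=2 | in ⊤ | out ⊤ | ==

Converged values:
  [0] ⊤
  [1] ⊤
  [2] ⊤
  [3] ⊤
  [4] ⊤
  [5] ⊤
  [6] ⊤
  [7] ⊤

17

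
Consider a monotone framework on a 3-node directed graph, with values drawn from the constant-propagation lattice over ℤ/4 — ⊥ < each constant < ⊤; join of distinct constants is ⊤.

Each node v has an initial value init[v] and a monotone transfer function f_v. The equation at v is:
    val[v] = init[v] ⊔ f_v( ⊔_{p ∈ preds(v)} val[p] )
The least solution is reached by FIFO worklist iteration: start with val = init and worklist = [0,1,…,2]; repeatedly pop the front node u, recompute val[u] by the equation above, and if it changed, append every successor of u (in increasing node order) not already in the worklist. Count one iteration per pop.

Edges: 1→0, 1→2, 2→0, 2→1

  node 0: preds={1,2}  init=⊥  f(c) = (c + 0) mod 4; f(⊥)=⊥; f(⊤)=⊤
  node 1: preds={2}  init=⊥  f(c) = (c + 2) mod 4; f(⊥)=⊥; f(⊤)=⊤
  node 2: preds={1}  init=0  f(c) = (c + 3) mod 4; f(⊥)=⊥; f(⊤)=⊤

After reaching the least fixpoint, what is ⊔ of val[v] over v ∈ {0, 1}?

⊤

Iteration log — 7 steps:
  step 1. node 0  ⊔preds=0  new=0  old=⊥  +wl: 
  step 2. node 1  ⊔preds=0  new=2  old=⊥  +wl: 0
  step 3. node 2  ⊔preds=2  new=⊤  old=0  +wl: 1
  step 4. node 0  ⊔preds=⊤  new=⊤  old=0  +wl: 
  step 5. node 1  ⊔preds=⊤  new=⊤  old=2  +wl: 0,2
  step 6. node 0  ⊔preds=⊤  new=⊤  stable
  step 7. node 2  ⊔preds=⊤  new=⊤  stable

Least fixpoint reached:
  node 0: ⊤
  node 1: ⊤
  node 2: ⊤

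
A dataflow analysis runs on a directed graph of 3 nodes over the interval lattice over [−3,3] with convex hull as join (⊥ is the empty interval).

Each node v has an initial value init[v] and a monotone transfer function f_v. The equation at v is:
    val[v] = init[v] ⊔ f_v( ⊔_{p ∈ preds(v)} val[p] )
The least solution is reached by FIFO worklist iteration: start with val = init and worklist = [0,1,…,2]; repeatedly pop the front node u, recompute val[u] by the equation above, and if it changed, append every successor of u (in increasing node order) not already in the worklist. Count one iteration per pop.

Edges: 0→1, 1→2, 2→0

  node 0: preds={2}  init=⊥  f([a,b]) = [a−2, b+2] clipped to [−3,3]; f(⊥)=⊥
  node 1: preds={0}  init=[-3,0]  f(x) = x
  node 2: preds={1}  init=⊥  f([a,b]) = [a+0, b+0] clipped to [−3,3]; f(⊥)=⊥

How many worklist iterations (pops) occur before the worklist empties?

Iteration log — 10 steps:
  step 1. node 0  ⊔preds=⊥  new=⊥  stable
  step 2. node 1  ⊔preds=⊥  new=[-3,0]  stable
  step 3. node 2  ⊔preds=[-3,0]  new=[-3,0]  old=⊥  +wl: 0
  step 4. node 0  ⊔preds=[-3,0]  new=[-3,2]  old=⊥  +wl: 1
  step 5. node 1  ⊔preds=[-3,2]  new=[-3,2]  old=[-3,0]  +wl: 2
  step 6. node 2  ⊔preds=[-3,2]  new=[-3,2]  old=[-3,0]  +wl: 0
  step 7. node 0  ⊔preds=[-3,2]  new=[-3,3]  old=[-3,2]  +wl: 1
  step 8. node 1  ⊔preds=[-3,3]  new=[-3,3]  old=[-3,2]  +wl: 2
  step 9. node 2  ⊔preds=[-3,3]  new=[-3,3]  old=[-3,2]  +wl: 0
  step 10. node 0  ⊔preds=[-3,3]  new=[-3,3]  stable

Least fixpoint reached:
  node 0: [-3,3]
  node 1: [-3,3]
  node 2: [-3,3]

10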